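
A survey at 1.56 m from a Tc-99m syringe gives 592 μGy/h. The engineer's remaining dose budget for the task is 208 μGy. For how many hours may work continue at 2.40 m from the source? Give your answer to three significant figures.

0.832 h

Using I₁d₁² = I₂d₂², rate at 2.40 m:
(1.56/2.40)² = 0.4225, so 592 × 0.4225 = 250.1 μGy/h.
Stay time = 208 μGy ÷ 250.1 μGy/h = 0.8317 h.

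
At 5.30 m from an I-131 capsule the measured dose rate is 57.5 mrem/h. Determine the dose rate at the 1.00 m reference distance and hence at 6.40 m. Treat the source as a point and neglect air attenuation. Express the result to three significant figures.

Using I₁d₁² = I₂d₂²,
At 1.00 m: 57.5 × (5.30/1.00)² = 57.5 × 28.09 = 1615 mrem/h
At 6.40 m: (1.00/6.40)² = 0.02441, so 1615 × 0.02441 = 39.42 mrem/h.

1620 mrem/h; 39.4 mrem/h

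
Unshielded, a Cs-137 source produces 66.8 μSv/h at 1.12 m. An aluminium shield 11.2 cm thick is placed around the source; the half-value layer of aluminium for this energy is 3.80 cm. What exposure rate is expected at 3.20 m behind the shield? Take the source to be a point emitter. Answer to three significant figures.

1.06 μSv/h

Distance alone: (1.12/3.20)² = 0.1225, so 66.8 × 0.1225 = 8.183 μSv/h.
Shield: 11.2/3.80 = 2.947 half-value layers → attenuation 2^(−2.947) = 0.1297.
Combined: 8.183 × 0.1297 = 1.061 μSv/h.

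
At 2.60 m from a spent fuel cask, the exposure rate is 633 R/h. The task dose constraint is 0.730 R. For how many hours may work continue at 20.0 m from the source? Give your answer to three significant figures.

Since intensity falls as 1/r², rate at 20.0 m:
633 × (2.60/20.0)² = 633 × 0.01690 = 10.70 R/h.
Stay time = 0.730 R ÷ 10.70 R/h = 0.06822 h.

0.0682 h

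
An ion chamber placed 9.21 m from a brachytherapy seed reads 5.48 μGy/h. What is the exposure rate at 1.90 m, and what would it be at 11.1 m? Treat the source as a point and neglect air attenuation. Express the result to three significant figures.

129 μGy/h; 3.77 μGy/h

Using I₁d₁² = I₂d₂²,
At 1.90 m: (9.21/1.90)² = 23.50, so 5.48 × 23.50 = 128.8 μGy/h
At 11.1 m: (1.90/11.1)² = 0.02930, so 128.8 × 0.02930 = 3.774 μGy/h.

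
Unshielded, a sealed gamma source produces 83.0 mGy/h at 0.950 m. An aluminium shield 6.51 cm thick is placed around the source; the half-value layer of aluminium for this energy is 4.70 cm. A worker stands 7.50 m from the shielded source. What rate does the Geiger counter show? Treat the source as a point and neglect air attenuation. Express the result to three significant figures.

0.510 mGy/h

Distance alone: 83.0 × (0.950/7.50)² = 83.0 × 0.01604 = 1.331 mGy/h.
Shield: 6.51/4.70 = 1.385 half-value layers → attenuation 2^(−1.385) = 0.3829.
Combined: 1.331 × 0.3829 = 0.5096 mGy/h.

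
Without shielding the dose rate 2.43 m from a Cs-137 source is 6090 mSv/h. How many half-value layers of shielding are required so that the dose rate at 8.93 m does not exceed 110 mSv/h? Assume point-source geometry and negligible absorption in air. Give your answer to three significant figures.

At 8.93 m, distance alone gives 6090 × (2.43/8.93)² = 6090 × 0.07405 = 451.0 mSv/h.
Further attenuation needed: 451.0/110 = 4.100.
n = log₂(4.100) = 2.036 half-value layers.

2.04 half-value layers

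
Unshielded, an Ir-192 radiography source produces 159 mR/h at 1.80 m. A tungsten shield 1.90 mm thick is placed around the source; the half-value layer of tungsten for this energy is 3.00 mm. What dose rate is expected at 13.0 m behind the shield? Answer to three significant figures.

Distance alone: 159 × (1.80/13.0)² = 159 × 0.01917 = 3.048 mR/h.
Shield: 1.90/3.00 = 0.6333 half-value layers → attenuation 2^(−0.6333) = 0.6447.
Combined: 3.048 × 0.6447 = 1.965 mR/h.

1.97 mR/h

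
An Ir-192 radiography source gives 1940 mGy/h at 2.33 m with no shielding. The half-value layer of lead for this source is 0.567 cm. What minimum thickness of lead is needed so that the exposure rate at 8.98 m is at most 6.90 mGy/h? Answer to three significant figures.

At 8.98 m, distance alone gives (2.33/8.98)² = 0.06732, so 1940 × 0.06732 = 130.6 mGy/h.
Further attenuation needed: 130.6/6.90 = 18.93.
n = log₂(18.93) = 4.243 half-value layers.
Thickness = 4.243 × 0.567 cm = 2.406 cm.

2.41 cm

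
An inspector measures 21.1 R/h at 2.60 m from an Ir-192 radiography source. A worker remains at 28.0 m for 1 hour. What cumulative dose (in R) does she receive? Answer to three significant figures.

Intensity scales as (d₁/d₂)², so rate at 28.0 m:
21.1 × (2.60/28.0)² = 21.1 × 0.008622 = 0.1819 R/h.
Dose = rate × time = 0.1819 R/h × 1.000 h = 0.1819 R.

0.182 R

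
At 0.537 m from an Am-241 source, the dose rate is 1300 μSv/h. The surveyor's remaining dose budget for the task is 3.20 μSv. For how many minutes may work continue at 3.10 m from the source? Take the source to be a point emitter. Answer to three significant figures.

4.92 min

Applying the 1/r² law, rate at 3.10 m:
(0.537/3.10)² = 0.03001, so 1300 × 0.03001 = 39.01 μSv/h.
Stay time = 3.20 μSv ÷ 39.01 μSv/h = 0.08203 h = 4.922 min.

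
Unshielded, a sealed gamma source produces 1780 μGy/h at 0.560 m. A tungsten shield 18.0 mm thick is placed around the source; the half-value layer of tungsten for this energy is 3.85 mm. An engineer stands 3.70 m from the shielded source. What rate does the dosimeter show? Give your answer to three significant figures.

Distance alone: (0.560/3.70)² = 0.02291, so 1780 × 0.02291 = 40.78 μGy/h.
Shield: 18.0/3.85 = 4.675 half-value layers → attenuation 2^(−4.675) = 0.03915.
Combined: 40.78 × 0.03915 = 1.597 μGy/h.

1.60 μGy/h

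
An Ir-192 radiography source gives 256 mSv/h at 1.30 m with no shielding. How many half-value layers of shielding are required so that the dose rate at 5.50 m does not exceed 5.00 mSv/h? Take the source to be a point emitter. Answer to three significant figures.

At 5.50 m, distance alone gives (1.30/5.50)² = 0.05587, so 256 × 0.05587 = 14.30 mSv/h.
Further attenuation needed: 14.30/5.00 = 2.860.
n = log₂(2.860) = 1.516 half-value layers.

1.52 half-value layers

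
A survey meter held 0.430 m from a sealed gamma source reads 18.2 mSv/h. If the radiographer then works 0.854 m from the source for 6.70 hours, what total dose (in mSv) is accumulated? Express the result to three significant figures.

30.9 mSv

Using I₁d₁² = I₂d₂², rate at 0.854 m:
(0.430/0.854)² = 0.2535, so 18.2 × 0.2535 = 4.614 mSv/h.
Dose = rate × time = 4.614 mSv/h × 6.700 h = 30.91 mSv.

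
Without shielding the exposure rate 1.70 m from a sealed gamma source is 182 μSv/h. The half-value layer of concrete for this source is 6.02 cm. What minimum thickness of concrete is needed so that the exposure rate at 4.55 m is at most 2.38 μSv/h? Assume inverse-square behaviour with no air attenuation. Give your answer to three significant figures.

At 4.55 m, distance alone gives (1.70/4.55)² = 0.1396, so 182 × 0.1396 = 25.41 μSv/h.
Further attenuation needed: 25.41/2.38 = 10.68.
n = log₂(10.68) = 3.417 half-value layers.
Thickness = 3.417 × 6.02 cm = 20.57 cm.

20.6 cm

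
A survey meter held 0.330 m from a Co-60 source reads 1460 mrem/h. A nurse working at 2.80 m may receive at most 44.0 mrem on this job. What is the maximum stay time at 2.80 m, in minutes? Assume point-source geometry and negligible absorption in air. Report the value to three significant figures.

Applying the 1/r² law, rate at 2.80 m:
1460 × (0.330/2.80)² = 1460 × 0.01389 = 20.28 mrem/h.
Stay time = 44.0 mrem ÷ 20.28 mrem/h = 2.170 h = 130.2 min.

130 min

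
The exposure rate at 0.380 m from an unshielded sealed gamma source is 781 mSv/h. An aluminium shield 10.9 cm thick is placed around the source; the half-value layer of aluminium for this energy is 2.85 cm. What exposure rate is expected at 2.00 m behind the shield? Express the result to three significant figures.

Distance alone: (0.380/2.00)² = 0.03610, so 781 × 0.03610 = 28.19 mSv/h.
Shield: 10.9/2.85 = 3.825 half-value layers → attenuation 2^(−3.825) = 0.07056.
Combined: 28.19 × 0.07056 = 1.989 mSv/h.

1.99 mSv/h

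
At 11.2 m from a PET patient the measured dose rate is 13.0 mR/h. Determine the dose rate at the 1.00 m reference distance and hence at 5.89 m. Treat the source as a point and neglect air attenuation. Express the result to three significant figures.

1630 mR/h; 47.0 mR/h

Applying the 1/r² law,
At 1.00 m: 13.0 × (11.2/1.00)² = 13.0 × 125.4 = 1630 mR/h
At 5.89 m: (1.00/5.89)² = 0.02883, so 1630 × 0.02883 = 46.99 mR/h.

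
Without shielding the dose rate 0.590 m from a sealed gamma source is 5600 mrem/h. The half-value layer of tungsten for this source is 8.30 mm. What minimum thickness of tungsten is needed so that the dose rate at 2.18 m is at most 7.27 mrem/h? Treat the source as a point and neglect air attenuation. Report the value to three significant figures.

At 2.18 m, distance alone gives 5600 × (0.590/2.18)² = 5600 × 0.07325 = 410.2 mrem/h.
Further attenuation needed: 410.2/7.27 = 56.42.
n = log₂(56.42) = 5.818 half-value layers.
Thickness = 5.818 × 8.30 mm = 48.29 mm.

48.3 mm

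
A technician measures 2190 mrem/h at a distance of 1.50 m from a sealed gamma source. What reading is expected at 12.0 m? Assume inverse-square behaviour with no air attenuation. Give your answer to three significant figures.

Applying the 1/r² law, the rate at 12.0 m is
(1.50/12.0)² = 0.01562, so 2190 × 0.01562 = 34.21 mrem/h.

34.2 mrem/h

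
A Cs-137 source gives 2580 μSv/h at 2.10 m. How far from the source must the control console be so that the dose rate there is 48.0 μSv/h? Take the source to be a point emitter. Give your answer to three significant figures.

By the inverse-square law, d₂ = d₁·√(I₁/I₂).
I₁/I₂ = 2580/48.0 = 53.75, so d₂ = 2.10 × √53.75 = 15.40 m.

15.4 m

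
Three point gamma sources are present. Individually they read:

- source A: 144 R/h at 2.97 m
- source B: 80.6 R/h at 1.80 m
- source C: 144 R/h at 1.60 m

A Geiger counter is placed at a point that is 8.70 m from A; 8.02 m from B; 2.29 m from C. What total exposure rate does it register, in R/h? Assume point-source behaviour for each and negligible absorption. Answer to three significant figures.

Each source contributes Iᵢ·(dᵢ/rᵢ)²; contributions add.
A: 144 × (2.97/8.70)² = 16.78 R/h
B: 80.6 × (1.80/8.02)² = 4.060 R/h
C: 144 × (1.60/2.29)² = 70.30 R/h
Total = 16.78 + 4.060 + 70.30 = 91.14 R/h.

91.1 R/h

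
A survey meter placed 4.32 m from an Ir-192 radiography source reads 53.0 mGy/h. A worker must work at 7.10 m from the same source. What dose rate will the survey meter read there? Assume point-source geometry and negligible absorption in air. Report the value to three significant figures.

Applying the 1/r² law, scaling from 4.32 m to 7.10 m:
53.0 × (4.32/7.10)² = 53.0 × 0.3702 = 19.62 mGy/h.

19.6 mGy/h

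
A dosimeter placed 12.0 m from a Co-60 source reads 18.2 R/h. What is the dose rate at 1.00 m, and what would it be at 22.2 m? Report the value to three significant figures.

2620 R/h; 5.32 R/h

Since intensity falls as 1/r²,
At 1.00 m: (12.0/1.00)² = 144.0, so 18.2 × 144.0 = 2621 R/h
At 22.2 m: (1.00/22.2)² = 0.002029, so 2621 × 0.002029 = 5.318 R/h.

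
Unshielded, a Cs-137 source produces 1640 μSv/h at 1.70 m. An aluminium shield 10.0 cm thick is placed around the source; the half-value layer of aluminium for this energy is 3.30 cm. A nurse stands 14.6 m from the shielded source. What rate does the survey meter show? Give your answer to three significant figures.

Distance alone: (1.70/14.6)² = 0.01356, so 1640 × 0.01356 = 22.24 μSv/h.
Shield: 10.0/3.30 = 3.030 half-value layers → attenuation 2^(−3.030) = 0.1224.
Combined: 22.24 × 0.1224 = 2.722 μSv/h.

2.72 μSv/h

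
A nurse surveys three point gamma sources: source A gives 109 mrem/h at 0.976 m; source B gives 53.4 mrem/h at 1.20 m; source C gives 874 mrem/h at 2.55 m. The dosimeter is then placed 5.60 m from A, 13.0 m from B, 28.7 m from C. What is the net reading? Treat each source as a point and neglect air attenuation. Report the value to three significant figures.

10.7 mrem/h

By superposition, sum each source's inverse-square contribution:
A: 109 × (0.976/5.60)² = 3.311 mrem/h
B: 53.4 × (1.20/13.0)² = 0.4550 mrem/h
C: 874 × (2.55/28.7)² = 6.900 mrem/h
Total = 3.311 + 0.4550 + 6.900 = 10.67 mrem/h.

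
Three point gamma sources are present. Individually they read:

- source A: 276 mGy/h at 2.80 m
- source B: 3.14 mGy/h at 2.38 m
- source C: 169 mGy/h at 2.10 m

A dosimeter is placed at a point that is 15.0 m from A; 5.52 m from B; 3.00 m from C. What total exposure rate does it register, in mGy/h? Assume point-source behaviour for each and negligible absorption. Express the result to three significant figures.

93.0 mGy/h

Each source contributes Iᵢ·(dᵢ/rᵢ)²; contributions add.
A: 276 × (2.80/15.0)² = 9.617 mGy/h
B: 3.14 × (2.38/5.52)² = 0.5837 mGy/h
C: 169 × (2.10/3.00)² = 82.81 mGy/h
Total = 9.617 + 0.5837 + 82.81 = 93.01 mGy/h.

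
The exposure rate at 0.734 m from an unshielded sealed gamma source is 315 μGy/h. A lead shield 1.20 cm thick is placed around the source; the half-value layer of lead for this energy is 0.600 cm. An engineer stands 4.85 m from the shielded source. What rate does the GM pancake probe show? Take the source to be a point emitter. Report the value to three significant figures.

1.80 μGy/h

Distance alone: (0.734/4.85)² = 0.02290, so 315 × 0.02290 = 7.213 μGy/h.
Shield: 1.20/0.600 = 2.000 half-value layers → attenuation 2^(−2.000) = 0.2500.
Combined: 7.213 × 0.2500 = 1.803 μGy/h.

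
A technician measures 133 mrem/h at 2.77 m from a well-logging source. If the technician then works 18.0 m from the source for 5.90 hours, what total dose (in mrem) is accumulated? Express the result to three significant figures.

Using I₁d₁² = I₂d₂², rate at 18.0 m:
(2.77/18.0)² = 0.02368, so 133 × 0.02368 = 3.149 mrem/h.
Dose = rate × time = 3.149 mrem/h × 5.900 h = 18.58 mrem.

18.6 mrem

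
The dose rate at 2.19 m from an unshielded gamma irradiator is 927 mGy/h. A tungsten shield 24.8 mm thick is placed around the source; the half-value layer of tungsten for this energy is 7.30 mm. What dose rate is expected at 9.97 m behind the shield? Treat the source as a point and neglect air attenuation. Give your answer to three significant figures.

4.25 mGy/h

Distance alone: (2.19/9.97)² = 0.04825, so 927 × 0.04825 = 44.73 mGy/h.
Shield: 24.8/7.30 = 3.397 half-value layers → attenuation 2^(−3.397) = 0.09493.
Combined: 44.73 × 0.09493 = 4.246 mGy/h.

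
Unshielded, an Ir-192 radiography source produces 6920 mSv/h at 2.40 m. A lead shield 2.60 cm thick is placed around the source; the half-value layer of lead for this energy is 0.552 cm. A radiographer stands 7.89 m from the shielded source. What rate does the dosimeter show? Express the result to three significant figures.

Distance alone: (2.40/7.89)² = 0.09253, so 6920 × 0.09253 = 640.3 mSv/h.
Shield: 2.60/0.552 = 4.710 half-value layers → attenuation 2^(−4.710) = 0.03821.
Combined: 640.3 × 0.03821 = 24.47 mSv/h.

24.5 mSv/h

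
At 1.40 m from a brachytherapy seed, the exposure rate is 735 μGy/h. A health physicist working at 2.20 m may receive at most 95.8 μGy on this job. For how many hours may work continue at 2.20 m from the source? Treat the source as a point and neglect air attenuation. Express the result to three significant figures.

Using I₁d₁² = I₂d₂², rate at 2.20 m:
735 × (1.40/2.20)² = 735 × 0.4050 = 297.7 μGy/h.
Stay time = 95.8 μGy ÷ 297.7 μGy/h = 0.3218 h.

0.322 h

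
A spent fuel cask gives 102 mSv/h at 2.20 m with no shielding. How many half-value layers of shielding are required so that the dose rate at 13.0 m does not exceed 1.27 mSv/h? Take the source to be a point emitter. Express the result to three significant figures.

At 13.0 m, distance alone gives 102 × (2.20/13.0)² = 102 × 0.02864 = 2.921 mSv/h.
Further attenuation needed: 2.921/1.27 = 2.300.
n = log₂(2.300) = 1.202 half-value layers.

1.20 half-value layers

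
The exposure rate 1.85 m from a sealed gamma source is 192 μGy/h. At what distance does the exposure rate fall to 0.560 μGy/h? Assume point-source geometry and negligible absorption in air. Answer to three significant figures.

34.3 m

Since intensity falls as 1/r², d₂ = d₁·√(I₁/I₂).
I₁/I₂ = 192/0.560 = 342.9, so d₂ = 1.85 × √342.9 = 34.26 m.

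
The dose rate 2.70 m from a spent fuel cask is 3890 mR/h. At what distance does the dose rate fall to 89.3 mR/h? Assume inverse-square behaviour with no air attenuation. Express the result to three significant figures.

Since intensity falls as 1/r², d₂ = d₁·√(I₁/I₂).
I₁/I₂ = 3890/89.3 = 43.56, so d₂ = 2.70 × √43.56 = 17.82 m.

17.8 m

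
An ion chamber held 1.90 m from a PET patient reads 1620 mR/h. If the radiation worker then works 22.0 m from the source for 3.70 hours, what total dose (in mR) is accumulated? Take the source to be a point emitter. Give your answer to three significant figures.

44.7 mR

Since intensity falls as 1/r², rate at 22.0 m:
1620 × (1.90/22.0)² = 1620 × 0.007459 = 12.08 mR/h.
Dose = rate × time = 12.08 mR/h × 3.700 h = 44.70 mR.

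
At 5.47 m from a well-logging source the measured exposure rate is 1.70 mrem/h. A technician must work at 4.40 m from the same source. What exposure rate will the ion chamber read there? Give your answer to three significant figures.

Using I₁d₁² = I₂d₂², scaling from 5.47 m to 4.40 m:
1.70 × (5.47/4.40)² = 1.70 × 1.546 = 2.628 mrem/h.

2.63 mrem/h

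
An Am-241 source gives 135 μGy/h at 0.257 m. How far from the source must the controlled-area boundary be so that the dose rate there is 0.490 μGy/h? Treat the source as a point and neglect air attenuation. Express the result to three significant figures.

4.27 m

By the inverse-square law, d₂ = d₁·√(I₁/I₂).
I₁/I₂ = 135/0.490 = 275.5, so d₂ = 0.257 × √275.5 = 4.266 m.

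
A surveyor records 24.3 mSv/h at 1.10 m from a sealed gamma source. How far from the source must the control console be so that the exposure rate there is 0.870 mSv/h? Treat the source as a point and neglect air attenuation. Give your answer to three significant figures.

Since intensity falls as 1/r², d₂ = d₁·√(I₁/I₂).
I₁/I₂ = 24.3/0.870 = 27.93, so d₂ = 1.10 × √27.93 = 5.813 m.

5.81 m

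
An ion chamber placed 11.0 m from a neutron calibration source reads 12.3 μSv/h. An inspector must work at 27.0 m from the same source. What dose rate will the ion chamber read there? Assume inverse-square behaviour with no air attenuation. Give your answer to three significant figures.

Applying the 1/r² law, scaling from 11.0 m to 27.0 m:
12.3 × (11.0/27.0)² = 12.3 × 0.1660 = 2.042 μSv/h.

2.04 μSv/h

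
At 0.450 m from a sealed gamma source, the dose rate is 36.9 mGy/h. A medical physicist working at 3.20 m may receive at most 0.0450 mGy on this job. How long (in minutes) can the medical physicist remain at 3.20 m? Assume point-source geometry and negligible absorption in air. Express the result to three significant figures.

By the inverse-square law, rate at 3.20 m:
(0.450/3.20)² = 0.01978, so 36.9 × 0.01978 = 0.7299 mGy/h.
Stay time = 0.0450 mGy ÷ 0.7299 mGy/h = 0.06165 h = 3.699 min.

3.70 min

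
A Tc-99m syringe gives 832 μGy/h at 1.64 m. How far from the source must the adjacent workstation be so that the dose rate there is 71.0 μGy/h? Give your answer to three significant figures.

Applying the 1/r² law, d₂ = d₁·√(I₁/I₂).
I₁/I₂ = 832/71.0 = 11.72, so d₂ = 1.64 × √11.72 = 5.614 m.

5.61 m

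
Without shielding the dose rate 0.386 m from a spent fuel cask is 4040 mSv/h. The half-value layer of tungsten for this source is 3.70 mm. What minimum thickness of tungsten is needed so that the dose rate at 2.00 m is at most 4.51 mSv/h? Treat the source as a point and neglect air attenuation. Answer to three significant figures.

At 2.00 m, distance alone gives (0.386/2.00)² = 0.03725, so 4040 × 0.03725 = 150.5 mSv/h.
Further attenuation needed: 150.5/4.51 = 33.37.
n = log₂(33.37) = 5.060 half-value layers.
Thickness = 5.060 × 3.70 mm = 18.72 mm.

18.7 mm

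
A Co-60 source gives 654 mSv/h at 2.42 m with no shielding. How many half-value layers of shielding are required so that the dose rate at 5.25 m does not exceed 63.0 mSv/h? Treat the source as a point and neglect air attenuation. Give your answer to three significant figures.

1.14 half-value layers

At 5.25 m, distance alone gives (2.42/5.25)² = 0.2125, so 654 × 0.2125 = 139.0 mSv/h.
Further attenuation needed: 139.0/63.0 = 2.206.
n = log₂(2.206) = 1.141 half-value layers.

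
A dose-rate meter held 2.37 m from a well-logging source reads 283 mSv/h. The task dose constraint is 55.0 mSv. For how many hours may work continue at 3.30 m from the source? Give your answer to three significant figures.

By the inverse-square law, rate at 3.30 m:
(2.37/3.30)² = 0.5158, so 283 × 0.5158 = 146.0 mSv/h.
Stay time = 55.0 mSv ÷ 146.0 mSv/h = 0.3767 h.

0.377 h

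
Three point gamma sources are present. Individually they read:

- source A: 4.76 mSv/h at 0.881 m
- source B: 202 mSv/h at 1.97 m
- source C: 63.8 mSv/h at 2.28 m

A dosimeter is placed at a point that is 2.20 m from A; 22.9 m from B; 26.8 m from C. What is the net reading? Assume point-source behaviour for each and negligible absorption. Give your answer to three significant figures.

By superposition, sum each source's inverse-square contribution:
A: 4.76 × (0.881/2.20)² = 0.7633 mSv/h
B: 202 × (1.97/22.9)² = 1.495 mSv/h
C: 63.8 × (2.28/26.8)² = 0.4618 mSv/h
Total = 0.7633 + 1.495 + 0.4618 = 2.720 mSv/h.

2.72 mSv/h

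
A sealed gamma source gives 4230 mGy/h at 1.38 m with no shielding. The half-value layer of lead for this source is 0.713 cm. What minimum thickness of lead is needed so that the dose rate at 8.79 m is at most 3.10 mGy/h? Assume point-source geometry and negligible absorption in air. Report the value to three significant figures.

At 8.79 m, distance alone gives (1.38/8.79)² = 0.02465, so 4230 × 0.02465 = 104.3 mGy/h.
Further attenuation needed: 104.3/3.10 = 33.65.
n = log₂(33.65) = 5.073 half-value layers.
Thickness = 5.073 × 0.713 cm = 3.617 cm.

3.62 cm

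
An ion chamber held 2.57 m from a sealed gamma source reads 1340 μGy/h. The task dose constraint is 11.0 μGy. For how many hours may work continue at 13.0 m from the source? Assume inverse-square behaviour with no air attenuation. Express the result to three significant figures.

By the inverse-square law, rate at 13.0 m:
(2.57/13.0)² = 0.03908, so 1340 × 0.03908 = 52.37 μGy/h.
Stay time = 11.0 μGy ÷ 52.37 μGy/h = 0.2100 h.

0.210 h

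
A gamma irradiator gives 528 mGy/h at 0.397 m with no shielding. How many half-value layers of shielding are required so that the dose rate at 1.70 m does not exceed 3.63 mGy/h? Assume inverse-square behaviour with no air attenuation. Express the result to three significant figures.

At 1.70 m, distance alone gives 528 × (0.397/1.70)² = 528 × 0.05454 = 28.80 mGy/h.
Further attenuation needed: 28.80/3.63 = 7.934.
n = log₂(7.934) = 2.988 half-value layers.

2.99 half-value layers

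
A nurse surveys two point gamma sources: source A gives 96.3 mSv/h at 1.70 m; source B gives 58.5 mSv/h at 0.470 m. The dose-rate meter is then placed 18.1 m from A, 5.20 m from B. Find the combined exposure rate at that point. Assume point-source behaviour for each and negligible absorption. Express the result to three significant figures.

Each source contributes Iᵢ·(dᵢ/rᵢ)²; contributions add.
A: 96.3 × (1.70/18.1)² = 0.8495 mSv/h
B: 58.5 × (0.470/5.20)² = 0.4779 mSv/h
Total = 0.8495 + 0.4779 = 1.327 mSv/h.

1.33 mSv/h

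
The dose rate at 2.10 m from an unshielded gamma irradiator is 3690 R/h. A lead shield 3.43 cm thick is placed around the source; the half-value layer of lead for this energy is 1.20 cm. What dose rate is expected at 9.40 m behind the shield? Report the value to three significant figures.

25.4 R/h

Distance alone: (2.10/9.40)² = 0.04991, so 3690 × 0.04991 = 184.2 R/h.
Shield: 3.43/1.20 = 2.858 half-value layers → attenuation 2^(−2.858) = 0.1379.
Combined: 184.2 × 0.1379 = 25.40 R/h.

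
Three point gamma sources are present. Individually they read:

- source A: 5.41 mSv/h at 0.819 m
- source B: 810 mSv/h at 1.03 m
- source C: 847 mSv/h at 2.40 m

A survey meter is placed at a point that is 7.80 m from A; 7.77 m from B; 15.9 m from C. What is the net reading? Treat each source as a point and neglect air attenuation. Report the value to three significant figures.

Each source contributes Iᵢ·(dᵢ/rᵢ)²; contributions add.
A: 5.41 × (0.819/7.80)² = 0.05965 mSv/h
B: 810 × (1.03/7.77)² = 14.23 mSv/h
C: 847 × (2.40/15.9)² = 19.30 mSv/h
Total = 0.05965 + 14.23 + 19.30 = 33.59 mSv/h.

33.6 mSv/h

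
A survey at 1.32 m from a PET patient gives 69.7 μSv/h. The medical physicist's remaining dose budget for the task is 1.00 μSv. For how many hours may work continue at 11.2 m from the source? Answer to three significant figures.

Intensity scales as (d₁/d₂)², so rate at 11.2 m:
69.7 × (1.32/11.2)² = 69.7 × 0.01389 = 0.9681 μSv/h.
Stay time = 1.00 μSv ÷ 0.9681 μSv/h = 1.033 h.

1.03 h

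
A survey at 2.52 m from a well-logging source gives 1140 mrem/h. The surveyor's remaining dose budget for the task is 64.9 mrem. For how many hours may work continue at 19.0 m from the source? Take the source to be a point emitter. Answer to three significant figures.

3.24 h

Using I₁d₁² = I₂d₂², rate at 19.0 m:
(2.52/19.0)² = 0.01759, so 1140 × 0.01759 = 20.05 mrem/h.
Stay time = 64.9 mrem ÷ 20.05 mrem/h = 3.237 h.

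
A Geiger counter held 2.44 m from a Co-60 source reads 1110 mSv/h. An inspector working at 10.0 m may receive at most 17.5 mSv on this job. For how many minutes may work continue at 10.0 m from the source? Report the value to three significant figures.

Intensity scales as (d₁/d₂)², so rate at 10.0 m:
1110 × (2.44/10.0)² = 1110 × 0.05954 = 66.09 mSv/h.
Stay time = 17.5 mSv ÷ 66.09 mSv/h = 0.2648 h = 15.89 min.

15.9 min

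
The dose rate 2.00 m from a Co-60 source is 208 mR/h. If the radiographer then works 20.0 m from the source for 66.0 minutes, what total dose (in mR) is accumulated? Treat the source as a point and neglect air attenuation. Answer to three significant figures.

Since intensity falls as 1/r², rate at 20.0 m:
(2.00/20.0)² = 0.01000, so 208 × 0.01000 = 2.080 mR/h.
Dose = rate × time = 2.080 mR/h × 1.100 h = 2.288 mR.

2.29 mR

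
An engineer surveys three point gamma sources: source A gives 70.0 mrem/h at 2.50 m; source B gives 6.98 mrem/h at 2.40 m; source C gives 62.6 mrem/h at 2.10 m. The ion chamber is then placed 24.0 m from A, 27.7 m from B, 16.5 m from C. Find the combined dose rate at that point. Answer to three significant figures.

1.83 mrem/h

By superposition, sum each source's inverse-square contribution:
A: 70.0 × (2.50/24.0)² = 0.7595 mrem/h
B: 6.98 × (2.40/27.7)² = 0.05240 mrem/h
C: 62.6 × (2.10/16.5)² = 1.014 mrem/h
Total = 0.7595 + 0.05240 + 1.014 = 1.826 mrem/h.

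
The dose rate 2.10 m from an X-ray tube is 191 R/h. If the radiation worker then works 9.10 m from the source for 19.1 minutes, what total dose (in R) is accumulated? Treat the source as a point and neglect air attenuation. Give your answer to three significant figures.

3.24 R

Since intensity falls as 1/r², rate at 9.10 m:
(2.10/9.10)² = 0.05325, so 191 × 0.05325 = 10.17 R/h.
Dose = rate × time = 10.17 R/h × 0.3183 h = 3.237 R.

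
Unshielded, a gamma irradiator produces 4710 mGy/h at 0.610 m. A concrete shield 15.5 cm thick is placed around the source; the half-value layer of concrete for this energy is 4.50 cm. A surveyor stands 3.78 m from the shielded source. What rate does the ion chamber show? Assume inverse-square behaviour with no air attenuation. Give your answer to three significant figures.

11.3 mGy/h

Distance alone: 4710 × (0.610/3.78)² = 4710 × 0.02604 = 122.6 mGy/h.
Shield: 15.5/4.50 = 3.444 half-value layers → attenuation 2^(−3.444) = 0.09189.
Combined: 122.6 × 0.09189 = 11.27 mGy/h.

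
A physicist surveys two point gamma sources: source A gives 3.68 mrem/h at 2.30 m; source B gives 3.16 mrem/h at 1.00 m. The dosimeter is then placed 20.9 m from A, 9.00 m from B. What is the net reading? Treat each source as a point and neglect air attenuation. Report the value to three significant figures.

0.0836 mrem/h

By superposition, sum each source's inverse-square contribution:
A: 3.68 × (2.30/20.9)² = 0.04457 mrem/h
B: 3.16 × (1.00/9.00)² = 0.03901 mrem/h
Total = 0.04457 + 0.03901 = 0.08358 mrem/h.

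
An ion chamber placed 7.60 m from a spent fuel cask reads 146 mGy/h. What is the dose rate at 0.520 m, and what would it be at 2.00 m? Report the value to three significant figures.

Using I₁d₁² = I₂d₂²,
At 0.520 m: (7.60/0.520)² = 213.6, so 146 × 213.6 = 31190 mGy/h
At 2.00 m: 31190 × (0.520/2.00)² = 31190 × 0.06760 = 2108 mGy/h.

31200 mGy/h; 2110 mGy/h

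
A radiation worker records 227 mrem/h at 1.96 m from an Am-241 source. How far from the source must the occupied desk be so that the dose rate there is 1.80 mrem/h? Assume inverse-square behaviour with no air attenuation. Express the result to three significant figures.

Using I₁d₁² = I₂d₂², d₂ = d₁·√(I₁/I₂).
I₁/I₂ = 227/1.80 = 126.1, so d₂ = 1.96 × √126.1 = 22.01 m.

22.0 m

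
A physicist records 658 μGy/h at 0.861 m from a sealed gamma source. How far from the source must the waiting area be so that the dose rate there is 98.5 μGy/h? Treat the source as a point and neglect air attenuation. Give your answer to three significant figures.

2.23 m

Using I₁d₁² = I₂d₂², d₂ = d₁·√(I₁/I₂).
I₁/I₂ = 658/98.5 = 6.680, so d₂ = 0.861 × √6.680 = 2.225 m.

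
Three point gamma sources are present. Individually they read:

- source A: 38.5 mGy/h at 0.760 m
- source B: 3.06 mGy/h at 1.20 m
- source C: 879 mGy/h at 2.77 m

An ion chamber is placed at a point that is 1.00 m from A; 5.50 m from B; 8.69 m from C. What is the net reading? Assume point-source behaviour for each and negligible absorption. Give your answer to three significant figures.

112 mGy/h

Each source contributes Iᵢ·(dᵢ/rᵢ)²; contributions add.
A: 38.5 × (0.760/1.00)² = 22.24 mGy/h
B: 3.06 × (1.20/5.50)² = 0.1457 mGy/h
C: 879 × (2.77/8.69)² = 89.31 mGy/h
Total = 22.24 + 0.1457 + 89.31 = 111.7 mGy/h.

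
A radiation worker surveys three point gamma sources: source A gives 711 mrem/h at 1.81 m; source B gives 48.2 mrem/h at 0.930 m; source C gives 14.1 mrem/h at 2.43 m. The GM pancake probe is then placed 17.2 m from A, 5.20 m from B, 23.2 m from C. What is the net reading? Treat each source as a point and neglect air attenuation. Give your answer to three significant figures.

By superposition, sum each source's inverse-square contribution:
A: 711 × (1.81/17.2)² = 7.874 mrem/h
B: 48.2 × (0.930/5.20)² = 1.542 mrem/h
C: 14.1 × (2.43/23.2)² = 0.1547 mrem/h
Total = 7.874 + 1.542 + 0.1547 = 9.571 mrem/h.

9.57 mrem/h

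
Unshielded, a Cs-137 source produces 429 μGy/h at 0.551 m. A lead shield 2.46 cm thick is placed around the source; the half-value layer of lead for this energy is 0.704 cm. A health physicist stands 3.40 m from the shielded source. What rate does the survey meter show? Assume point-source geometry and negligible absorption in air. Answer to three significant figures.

1.00 μGy/h

Distance alone: 429 × (0.551/3.40)² = 429 × 0.02626 = 11.27 μGy/h.
Shield: 2.46/0.704 = 3.494 half-value layers → attenuation 2^(−3.494) = 0.08876.
Combined: 11.27 × 0.08876 = 1.000 μGy/h.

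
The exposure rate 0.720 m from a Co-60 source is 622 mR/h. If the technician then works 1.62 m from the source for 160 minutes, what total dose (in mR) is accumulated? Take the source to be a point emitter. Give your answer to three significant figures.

By the inverse-square law, rate at 1.62 m:
622 × (0.720/1.62)² = 622 × 0.1975 = 122.8 mR/h.
Dose = rate × time = 122.8 mR/h × 2.667 h = 327.5 mR.

328 mR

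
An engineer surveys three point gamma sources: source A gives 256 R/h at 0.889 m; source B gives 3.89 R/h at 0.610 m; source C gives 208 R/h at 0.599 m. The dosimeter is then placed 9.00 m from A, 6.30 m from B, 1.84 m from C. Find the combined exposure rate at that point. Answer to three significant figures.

24.6 R/h

By superposition, sum each source's inverse-square contribution:
A: 256 × (0.889/9.00)² = 2.498 R/h
B: 3.89 × (0.610/6.30)² = 0.03647 R/h
C: 208 × (0.599/1.84)² = 22.04 R/h
Total = 2.498 + 0.03647 + 22.04 = 24.57 R/h.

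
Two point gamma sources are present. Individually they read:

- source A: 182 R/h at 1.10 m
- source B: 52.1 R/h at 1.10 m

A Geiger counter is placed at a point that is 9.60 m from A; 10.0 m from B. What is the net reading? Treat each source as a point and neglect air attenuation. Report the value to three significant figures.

3.02 R/h

Each source contributes Iᵢ·(dᵢ/rᵢ)²; contributions add.
A: 182 × (1.10/9.60)² = 2.390 R/h
B: 52.1 × (1.10/10.0)² = 0.6304 R/h
Total = 2.390 + 0.6304 = 3.020 R/h.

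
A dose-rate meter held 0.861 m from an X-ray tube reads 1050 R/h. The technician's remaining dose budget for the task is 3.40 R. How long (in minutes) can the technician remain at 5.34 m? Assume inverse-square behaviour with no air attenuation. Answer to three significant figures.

7.47 min

Intensity scales as (d₁/d₂)², so rate at 5.34 m:
(0.861/5.34)² = 0.02600, so 1050 × 0.02600 = 27.30 R/h.
Stay time = 3.40 R ÷ 27.30 R/h = 0.1245 h = 7.470 min.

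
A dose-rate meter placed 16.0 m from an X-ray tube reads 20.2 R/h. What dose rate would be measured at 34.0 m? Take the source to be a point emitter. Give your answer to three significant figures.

By the inverse-square law, scaling from 16.0 m to 34.0 m:
(16.0/34.0)² = 0.2215, so 20.2 × 0.2215 = 4.474 R/h.

4.47 R/h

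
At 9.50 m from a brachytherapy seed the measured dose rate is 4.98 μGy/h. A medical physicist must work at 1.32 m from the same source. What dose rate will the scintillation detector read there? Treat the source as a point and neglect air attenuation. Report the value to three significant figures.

Using I₁d₁² = I₂d₂², scaling from 9.50 m to 1.32 m:
(9.50/1.32)² = 51.80, so 4.98 × 51.80 = 258.0 μGy/h.

258 μGy/h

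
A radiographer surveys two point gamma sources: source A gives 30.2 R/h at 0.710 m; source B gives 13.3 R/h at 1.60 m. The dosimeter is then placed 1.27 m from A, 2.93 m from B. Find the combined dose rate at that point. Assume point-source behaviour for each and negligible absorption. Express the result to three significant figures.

By superposition, sum each source's inverse-square contribution:
A: 30.2 × (0.710/1.27)² = 9.439 R/h
B: 13.3 × (1.60/2.93)² = 3.966 R/h
Total = 9.439 + 3.966 = 13.41 R/h.

13.4 R/h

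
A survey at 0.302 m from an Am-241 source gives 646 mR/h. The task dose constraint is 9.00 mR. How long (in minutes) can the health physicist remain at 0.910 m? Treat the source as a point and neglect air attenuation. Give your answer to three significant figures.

7.59 min

Applying the 1/r² law, rate at 0.910 m:
(0.302/0.910)² = 0.1101, so 646 × 0.1101 = 71.12 mR/h.
Stay time = 9.00 mR ÷ 71.12 mR/h = 0.1265 h = 7.590 min.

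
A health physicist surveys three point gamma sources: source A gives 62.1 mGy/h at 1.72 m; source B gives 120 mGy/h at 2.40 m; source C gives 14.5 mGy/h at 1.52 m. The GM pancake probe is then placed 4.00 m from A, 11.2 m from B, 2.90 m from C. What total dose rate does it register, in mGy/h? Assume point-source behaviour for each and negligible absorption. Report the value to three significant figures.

By superposition, sum each source's inverse-square contribution:
A: 62.1 × (1.72/4.00)² = 11.48 mGy/h
B: 120 × (2.40/11.2)² = 5.510 mGy/h
C: 14.5 × (1.52/2.90)² = 3.983 mGy/h
Total = 11.48 + 5.510 + 3.983 = 20.97 mGy/h.

21.0 mGy/h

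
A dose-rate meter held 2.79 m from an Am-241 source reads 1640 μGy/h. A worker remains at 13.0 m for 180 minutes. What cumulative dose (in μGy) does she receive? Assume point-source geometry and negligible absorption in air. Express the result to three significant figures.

Intensity scales as (d₁/d₂)², so rate at 13.0 m:
(2.79/13.0)² = 0.04606, so 1640 × 0.04606 = 75.54 μGy/h.
Dose = rate × time = 75.54 μGy/h × 3.000 h = 226.6 μGy.

227 μGy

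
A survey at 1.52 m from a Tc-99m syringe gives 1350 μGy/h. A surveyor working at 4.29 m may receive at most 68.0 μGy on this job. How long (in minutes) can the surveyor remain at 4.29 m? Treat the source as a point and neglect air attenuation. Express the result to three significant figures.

Using I₁d₁² = I₂d₂², rate at 4.29 m:
1350 × (1.52/4.29)² = 1350 × 0.1255 = 169.4 μGy/h.
Stay time = 68.0 μGy ÷ 169.4 μGy/h = 0.4014 h = 24.08 min.

24.1 min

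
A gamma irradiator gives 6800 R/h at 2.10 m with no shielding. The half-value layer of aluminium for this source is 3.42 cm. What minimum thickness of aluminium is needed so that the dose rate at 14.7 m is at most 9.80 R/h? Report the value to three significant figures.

13.1 cm

At 14.7 m, distance alone gives 6800 × (2.10/14.7)² = 6800 × 0.02041 = 138.8 R/h.
Further attenuation needed: 138.8/9.80 = 14.16.
n = log₂(14.16) = 3.824 half-value layers.
Thickness = 3.824 × 3.42 cm = 13.08 cm.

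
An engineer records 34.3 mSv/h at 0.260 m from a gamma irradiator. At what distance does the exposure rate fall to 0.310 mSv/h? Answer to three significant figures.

2.73 m

By the inverse-square law, d₂ = d₁·√(I₁/I₂).
I₁/I₂ = 34.3/0.310 = 110.6, so d₂ = 0.260 × √110.6 = 2.734 m.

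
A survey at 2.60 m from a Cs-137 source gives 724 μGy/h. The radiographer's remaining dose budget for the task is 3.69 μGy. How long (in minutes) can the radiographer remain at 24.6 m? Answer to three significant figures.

27.4 min

Applying the 1/r² law, rate at 24.6 m:
(2.60/24.6)² = 0.01117, so 724 × 0.01117 = 8.087 μGy/h.
Stay time = 3.69 μGy ÷ 8.087 μGy/h = 0.4563 h = 27.38 min.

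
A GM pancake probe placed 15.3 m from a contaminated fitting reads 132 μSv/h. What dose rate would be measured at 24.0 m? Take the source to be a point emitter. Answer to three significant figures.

53.6 μSv/h

Intensity scales as (d₁/d₂)², so scaling from 15.3 m to 24.0 m:
(15.3/24.0)² = 0.4064, so 132 × 0.4064 = 53.64 μSv/h.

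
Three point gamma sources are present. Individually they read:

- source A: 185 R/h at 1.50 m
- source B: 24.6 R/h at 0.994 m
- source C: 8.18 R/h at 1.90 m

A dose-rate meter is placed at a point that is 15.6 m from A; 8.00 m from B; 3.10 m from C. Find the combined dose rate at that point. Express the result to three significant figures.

5.16 R/h

Each source contributes Iᵢ·(dᵢ/rᵢ)²; contributions add.
A: 185 × (1.50/15.6)² = 1.710 R/h
B: 24.6 × (0.994/8.00)² = 0.3798 R/h
C: 8.18 × (1.90/3.10)² = 3.073 R/h
Total = 1.710 + 0.3798 + 3.073 = 5.163 R/h.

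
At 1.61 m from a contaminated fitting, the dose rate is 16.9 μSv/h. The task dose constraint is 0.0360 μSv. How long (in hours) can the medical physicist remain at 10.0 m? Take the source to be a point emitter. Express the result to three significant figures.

Intensity scales as (d₁/d₂)², so rate at 10.0 m:
16.9 × (1.61/10.0)² = 16.9 × 0.02592 = 0.4380 μSv/h.
Stay time = 0.0360 μSv ÷ 0.4380 μSv/h = 0.08219 h.

0.0822 h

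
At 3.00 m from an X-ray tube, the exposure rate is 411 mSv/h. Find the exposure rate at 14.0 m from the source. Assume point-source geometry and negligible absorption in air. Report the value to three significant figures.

18.9 mSv/h

Applying the 1/r² law, the rate at 14.0 m is
411 × (3.00/14.0)² = 411 × 0.04592 = 18.87 mSv/h.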